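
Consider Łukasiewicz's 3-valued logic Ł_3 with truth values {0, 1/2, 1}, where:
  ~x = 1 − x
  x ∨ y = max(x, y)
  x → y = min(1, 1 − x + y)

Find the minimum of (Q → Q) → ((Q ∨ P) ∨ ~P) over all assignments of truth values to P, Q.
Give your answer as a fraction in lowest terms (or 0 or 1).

Take P = 1/2, Q = 0:
Q → Q = 0 → 0 = 1
Q ∨ P = 0 ∨ 1/2 = 1/2
~P = ~1/2 = 1/2
(Q ∨ P) ∨ ~P = 1/2 ∨ 1/2 = 1/2
(Q → Q) → ((Q ∨ P) ∨ ~P) = 1 → 1/2 = 1/2
No assignment yields a value below 1/2, so this is the minimum.

1/2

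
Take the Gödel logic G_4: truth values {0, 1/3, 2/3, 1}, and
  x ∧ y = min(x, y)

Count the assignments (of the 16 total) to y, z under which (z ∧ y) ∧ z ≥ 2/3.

y = 0, z = 0 ↦ 0  <
y = 0, z = 1/3 ↦ 0  <
y = 0, z = 2/3 ↦ 0  <
y = 0, z = 1 ↦ 0  <
y = 1/3, z = 0 ↦ 0  <
y = 1/3, z = 1/3 ↦ 1/3  <
y = 1/3, z = 2/3 ↦ 1/3  <
y = 1/3, z = 1 ↦ 1/3  <
y = 2/3, z = 0 ↦ 0  <
y = 2/3, z = 1/3 ↦ 1/3  <
y = 2/3, z = 2/3 ↦ 2/3  ≥
y = 2/3, z = 1 ↦ 2/3  ≥
y = 1, z = 0 ↦ 0  <
y = 1, z = 1/3 ↦ 1/3  <
y = 1, z = 2/3 ↦ 2/3  ≥
y = 1, z = 1 ↦ 1  ≥
So 4 of the 16 assignments meet the threshold.

4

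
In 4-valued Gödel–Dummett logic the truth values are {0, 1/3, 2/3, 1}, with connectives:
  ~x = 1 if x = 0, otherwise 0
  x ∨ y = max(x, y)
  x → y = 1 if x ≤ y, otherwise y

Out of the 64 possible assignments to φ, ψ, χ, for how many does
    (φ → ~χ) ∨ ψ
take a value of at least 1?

37

value 1: 37 assignments (counts)
value 2/3: 9 assignments
value 1/3: 9 assignments
value 0: 9 assignments
So 37 of the 64 assignments meet the threshold.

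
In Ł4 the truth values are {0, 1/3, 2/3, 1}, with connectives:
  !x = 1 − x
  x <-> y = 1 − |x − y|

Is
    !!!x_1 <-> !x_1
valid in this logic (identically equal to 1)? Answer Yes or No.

x_1 = 0 ↦ 1
x_1 = 1/3 ↦ 1
x_1 = 2/3 ↦ 1
x_1 = 1 ↦ 1
Every assignment gives a value ≥ 1.

Yes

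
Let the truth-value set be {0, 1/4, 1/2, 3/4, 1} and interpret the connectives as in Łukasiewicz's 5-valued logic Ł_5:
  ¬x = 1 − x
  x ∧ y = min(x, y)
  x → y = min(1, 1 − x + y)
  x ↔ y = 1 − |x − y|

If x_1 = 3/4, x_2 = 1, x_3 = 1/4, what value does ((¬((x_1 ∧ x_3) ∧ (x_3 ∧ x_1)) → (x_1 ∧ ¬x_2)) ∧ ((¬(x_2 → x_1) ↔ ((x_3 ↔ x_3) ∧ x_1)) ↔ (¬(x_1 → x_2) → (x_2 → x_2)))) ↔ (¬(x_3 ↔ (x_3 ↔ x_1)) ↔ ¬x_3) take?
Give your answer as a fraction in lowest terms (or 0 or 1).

x_1 ∧ x_3 = 3/4 ∧ 1/4 = 1/4
x_3 ∧ x_1 = 1/4 ∧ 3/4 = 1/4
(x_1 ∧ x_3) ∧ (x_3 ∧ x_1) = 1/4 ∧ 1/4 = 1/4
¬((x_1 ∧ x_3) ∧ (x_3 ∧ x_1)) = ¬1/4 = 3/4
¬x_2 = ¬1 = 0
x_1 ∧ ¬x_2 = 3/4 ∧ 0 = 0
¬((x_1 ∧ x_3) ∧ (x_3 ∧ x_1)) → (x_1 ∧ ¬x_2) = 3/4 → 0 = 1/4
x_2 → x_1 = 1 → 3/4 = 3/4
¬(x_2 → x_1) = ¬3/4 = 1/4
x_3 ↔ x_3 = 1/4 ↔ 1/4 = 1
(x_3 ↔ x_3) ∧ x_1 = 1 ∧ 3/4 = 3/4
¬(x_2 → x_1) ↔ ((x_3 ↔ x_3) ∧ x_1) = 1/4 ↔ 3/4 = 1/2
x_1 → x_2 = 3/4 → 1 = 1
¬(x_1 → x_2) = ¬1 = 0
x_2 → x_2 = 1 → 1 = 1
¬(x_1 → x_2) → (x_2 → x_2) = 0 → 1 = 1
(¬(x_2 → x_1) ↔ ((x_3 ↔ x_3) ∧ x_1)) ↔ (¬(x_1 → x_2) → (x_2 → x_2)) = 1/2 ↔ 1 = 1/2
(¬((x_1 ∧ x_3) ∧ (x_3 ∧ x_1)) → (x_1 ∧ ¬x_2)) ∧ ((¬(x_2 → x_1) ↔ ((x_3 ↔ x_3) ∧ x_1)) ↔ (¬(x_1 → x_2) → (x_2 → x_2))) = 1/4 ∧ 1/2 = 1/4
x_3 ↔ x_1 = 1/4 ↔ 3/4 = 1/2
x_3 ↔ (x_3 ↔ x_1) = 1/4 ↔ 1/2 = 3/4
¬(x_3 ↔ (x_3 ↔ x_1)) = ¬3/4 = 1/4
¬x_3 = ¬1/4 = 3/4
¬(x_3 ↔ (x_3 ↔ x_1)) ↔ ¬x_3 = 1/4 ↔ 3/4 = 1/2
((¬((x_1 ∧ x_3) ∧ (x_3 ∧ x_1)) → (x_1 ∧ ¬x_2)) ∧ ((¬(x_2 → x_1) ↔ ((x_3 ↔ x_3) ∧ x_1)) ↔ (¬(x_1 → x_2) → (x_2 → x_2)))) ↔ (¬(x_3 ↔ (x_3 ↔ x_1)) ↔ ¬x_3) = 1/4 ↔ 1/2 = 3/4

3/4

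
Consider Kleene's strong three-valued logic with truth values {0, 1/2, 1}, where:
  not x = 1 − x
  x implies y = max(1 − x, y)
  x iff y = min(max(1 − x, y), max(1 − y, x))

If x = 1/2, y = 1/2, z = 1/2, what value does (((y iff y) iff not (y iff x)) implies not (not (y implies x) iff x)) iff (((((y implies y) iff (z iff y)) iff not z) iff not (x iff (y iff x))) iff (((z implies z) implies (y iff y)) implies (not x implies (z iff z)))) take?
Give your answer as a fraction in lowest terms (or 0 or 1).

y iff y = 1/2 iff 1/2 = 1/2
y iff x = 1/2 iff 1/2 = 1/2
not (y iff x) = not 1/2 = 1/2
(y iff y) iff not (y iff x) = 1/2 iff 1/2 = 1/2
y implies x = 1/2 implies 1/2 = 1/2
not (y implies x) = not 1/2 = 1/2
not (y implies x) iff x = 1/2 iff 1/2 = 1/2
not (not (y implies x) iff x) = not 1/2 = 1/2
((y iff y) iff not (y iff x)) implies not (not (y implies x) iff x) = 1/2 implies 1/2 = 1/2
y implies y = 1/2 implies 1/2 = 1/2
z iff y = 1/2 iff 1/2 = 1/2
(y implies y) iff (z iff y) = 1/2 iff 1/2 = 1/2
not z = not 1/2 = 1/2
((y implies y) iff (z iff y)) iff not z = 1/2 iff 1/2 = 1/2
y iff x = 1/2 iff 1/2 = 1/2
x iff (y iff x) = 1/2 iff 1/2 = 1/2
not (x iff (y iff x)) = not 1/2 = 1/2
(((y implies y) iff (z iff y)) iff not z) iff not (x iff (y iff x)) = 1/2 iff 1/2 = 1/2
z implies z = 1/2 implies 1/2 = 1/2
y iff y = 1/2 iff 1/2 = 1/2
(z implies z) implies (y iff y) = 1/2 implies 1/2 = 1/2
not x = not 1/2 = 1/2
z iff z = 1/2 iff 1/2 = 1/2
not x implies (z iff z) = 1/2 implies 1/2 = 1/2
((z implies z) implies (y iff y)) implies (not x implies (z iff z)) = 1/2 implies 1/2 = 1/2
((((y implies y) iff (z iff y)) iff not z) iff not (x iff (y iff x))) iff (((z implies z) implies (y iff y)) implies (not x implies (z iff z))) = 1/2 iff 1/2 = 1/2
(((y iff y) iff not (y iff x)) implies not (not (y implies x) iff x)) iff (((((y implies y) iff (z iff y)) iff not z) iff not (x iff (y iff x))) iff (((z implies z) implies (y iff y)) implies (not x implies (z iff z)))) = 1/2 iff 1/2 = 1/2

1/2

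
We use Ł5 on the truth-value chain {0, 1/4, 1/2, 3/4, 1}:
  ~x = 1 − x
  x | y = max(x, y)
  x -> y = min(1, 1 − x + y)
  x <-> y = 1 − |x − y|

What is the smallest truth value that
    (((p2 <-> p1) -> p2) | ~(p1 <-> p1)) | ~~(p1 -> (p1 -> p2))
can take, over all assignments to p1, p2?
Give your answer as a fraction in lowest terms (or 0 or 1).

Take p1 = 3/4, p2 = 0:
p2 <-> p1 = 0 <-> 3/4 = 1/4
(p2 <-> p1) -> p2 = 1/4 -> 0 = 3/4
p1 <-> p1 = 3/4 <-> 3/4 = 1
~(p1 <-> p1) = ~1 = 0
((p2 <-> p1) -> p2) | ~(p1 <-> p1) = 3/4 | 0 = 3/4
p1 -> p2 = 3/4 -> 0 = 1/4
p1 -> (p1 -> p2) = 3/4 -> 1/4 = 1/2
~(p1 -> (p1 -> p2)) = ~1/2 = 1/2
~~(p1 -> (p1 -> p2)) = ~1/2 = 1/2
(((p2 <-> p1) -> p2) | ~(p1 <-> p1)) | ~~(p1 -> (p1 -> p2)) = 3/4 | 1/2 = 3/4
No assignment yields a value below 3/4, so this is the minimum.

3/4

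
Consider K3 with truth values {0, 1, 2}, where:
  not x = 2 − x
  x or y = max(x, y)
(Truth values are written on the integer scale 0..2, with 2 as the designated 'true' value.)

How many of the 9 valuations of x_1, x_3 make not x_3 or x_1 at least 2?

x_1 = 0, x_3 = 0 ↦ 2  ≥
x_1 = 0, x_3 = 1 ↦ 1  <
x_1 = 0, x_3 = 2 ↦ 0  <
x_1 = 1, x_3 = 0 ↦ 2  ≥
x_1 = 1, x_3 = 1 ↦ 1  <
x_1 = 1, x_3 = 2 ↦ 1  <
x_1 = 2, x_3 = 0 ↦ 2  ≥
x_1 = 2, x_3 = 1 ↦ 2  ≥
x_1 = 2, x_3 = 2 ↦ 2  ≥
So 5 of the 9 assignments meet the threshold.

5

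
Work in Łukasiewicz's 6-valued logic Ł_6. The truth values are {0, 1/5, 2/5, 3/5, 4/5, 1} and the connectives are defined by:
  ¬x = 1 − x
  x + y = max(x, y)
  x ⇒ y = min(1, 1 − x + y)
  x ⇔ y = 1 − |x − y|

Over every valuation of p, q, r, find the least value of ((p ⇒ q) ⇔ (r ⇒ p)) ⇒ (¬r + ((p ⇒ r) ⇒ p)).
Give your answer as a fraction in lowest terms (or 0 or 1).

2/5

Take p = 2/5, q = 0, r = 4/5:
p ⇒ q = 2/5 ⇒ 0 = 3/5
r ⇒ p = 4/5 ⇒ 2/5 = 3/5
(p ⇒ q) ⇔ (r ⇒ p) = 3/5 ⇔ 3/5 = 1
¬r = ¬4/5 = 1/5
p ⇒ r = 2/5 ⇒ 4/5 = 1
(p ⇒ r) ⇒ p = 1 ⇒ 2/5 = 2/5
¬r + ((p ⇒ r) ⇒ p) = 1/5 + 2/5 = 2/5
((p ⇒ q) ⇔ (r ⇒ p)) ⇒ (¬r + ((p ⇒ r) ⇒ p)) = 1 ⇒ 2/5 = 2/5
No assignment yields a value below 2/5, so this is the minimum.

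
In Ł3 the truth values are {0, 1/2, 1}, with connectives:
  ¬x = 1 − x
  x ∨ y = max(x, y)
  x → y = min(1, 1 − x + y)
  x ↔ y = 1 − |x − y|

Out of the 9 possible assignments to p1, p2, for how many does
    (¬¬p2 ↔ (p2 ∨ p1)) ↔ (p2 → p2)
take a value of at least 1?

p1 = 0, p2 = 0 ↦ 1  ≥
p1 = 0, p2 = 1/2 ↦ 1  ≥
p1 = 0, p2 = 1 ↦ 1  ≥
p1 = 1/2, p2 = 0 ↦ 1/2  <
p1 = 1/2, p2 = 1/2 ↦ 1  ≥
p1 = 1/2, p2 = 1 ↦ 1  ≥
p1 = 1, p2 = 0 ↦ 0  <
p1 = 1, p2 = 1/2 ↦ 1/2  <
p1 = 1, p2 = 1 ↦ 1  ≥
So 6 of the 9 assignments meet the threshold.

6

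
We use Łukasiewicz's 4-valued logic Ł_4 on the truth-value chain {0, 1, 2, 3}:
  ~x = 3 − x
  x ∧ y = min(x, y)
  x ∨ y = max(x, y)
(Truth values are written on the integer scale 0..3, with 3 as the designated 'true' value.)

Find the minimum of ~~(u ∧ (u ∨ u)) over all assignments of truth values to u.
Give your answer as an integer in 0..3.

0

Take u = 0:
u ∨ u = 0 ∨ 0 = 0
u ∧ (u ∨ u) = 0 ∧ 0 = 0
~(u ∧ (u ∨ u)) = ~0 = 3
~~(u ∧ (u ∨ u)) = ~3 = 0
No assignment yields a value below 0, so this is the minimum.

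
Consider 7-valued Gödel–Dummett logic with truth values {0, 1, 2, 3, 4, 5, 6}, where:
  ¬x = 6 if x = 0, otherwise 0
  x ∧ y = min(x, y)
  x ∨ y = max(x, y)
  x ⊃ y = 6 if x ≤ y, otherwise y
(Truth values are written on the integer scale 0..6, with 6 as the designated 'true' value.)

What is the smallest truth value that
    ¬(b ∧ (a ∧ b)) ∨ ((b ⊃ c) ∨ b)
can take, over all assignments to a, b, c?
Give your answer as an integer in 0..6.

Take a = 1, b = 1, c = 0:
a ∧ b = 1 ∧ 1 = 1
b ∧ (a ∧ b) = 1 ∧ 1 = 1
¬(b ∧ (a ∧ b)) = ¬1 = 0
b ⊃ c = 1 ⊃ 0 = 0
(b ⊃ c) ∨ b = 0 ∨ 1 = 1
¬(b ∧ (a ∧ b)) ∨ ((b ⊃ c) ∨ b) = 0 ∨ 1 = 1
No assignment yields a value below 1, so this is the minimum.

1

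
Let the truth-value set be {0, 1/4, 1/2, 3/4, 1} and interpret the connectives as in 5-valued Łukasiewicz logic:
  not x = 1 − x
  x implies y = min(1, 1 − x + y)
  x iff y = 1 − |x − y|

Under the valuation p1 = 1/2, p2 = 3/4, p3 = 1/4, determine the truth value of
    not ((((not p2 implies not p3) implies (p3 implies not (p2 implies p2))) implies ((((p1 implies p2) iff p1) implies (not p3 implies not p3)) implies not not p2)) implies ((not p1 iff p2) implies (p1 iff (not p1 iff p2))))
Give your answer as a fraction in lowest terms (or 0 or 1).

0

not p2 = not 3/4 = 1/4
not p3 = not 1/4 = 3/4
not p2 implies not p3 = 1/4 implies 3/4 = 1
p2 implies p2 = 3/4 implies 3/4 = 1
not (p2 implies p2) = not 1 = 0
p3 implies not (p2 implies p2) = 1/4 implies 0 = 3/4
(not p2 implies not p3) implies (p3 implies not (p2 implies p2)) = 1 implies 3/4 = 3/4
p1 implies p2 = 1/2 implies 3/4 = 1
(p1 implies p2) iff p1 = 1 iff 1/2 = 1/2
not p3 = not 1/4 = 3/4
not p3 = not 1/4 = 3/4
not p3 implies not p3 = 3/4 implies 3/4 = 1
((p1 implies p2) iff p1) implies (not p3 implies not p3) = 1/2 implies 1 = 1
not p2 = not 3/4 = 1/4
not not p2 = not 1/4 = 3/4
(((p1 implies p2) iff p1) implies (not p3 implies not p3)) implies not not p2 = 1 implies 3/4 = 3/4
((not p2 implies not p3) implies (p3 implies not (p2 implies p2))) implies ((((p1 implies p2) iff p1) implies (not p3 implies not p3)) implies not not p2) = 3/4 implies 3/4 = 1
not p1 = not 1/2 = 1/2
not p1 iff p2 = 1/2 iff 3/4 = 3/4
not p1 = not 1/2 = 1/2
not p1 iff p2 = 1/2 iff 3/4 = 3/4
p1 iff (not p1 iff p2) = 1/2 iff 3/4 = 3/4
(not p1 iff p2) implies (p1 iff (not p1 iff p2)) = 3/4 implies 3/4 = 1
(((not p2 implies not p3) implies (p3 implies not (p2 implies p2))) implies ((((p1 implies p2) iff p1) implies (not p3 implies not p3)) implies not not p2)) implies ((not p1 iff p2) implies (p1 iff (not p1 iff p2))) = 1 implies 1 = 1
not ((((not p2 implies not p3) implies (p3 implies not (p2 implies p2))) implies ((((p1 implies p2) iff p1) implies (not p3 implies not p3)) implies not not p2)) implies ((not p1 iff p2) implies (p1 iff (not p1 iff p2)))) = not 1 = 0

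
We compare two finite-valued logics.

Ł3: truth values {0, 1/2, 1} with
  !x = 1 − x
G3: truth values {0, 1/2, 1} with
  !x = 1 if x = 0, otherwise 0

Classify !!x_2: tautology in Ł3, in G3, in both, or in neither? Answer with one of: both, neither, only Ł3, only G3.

neither

In Ł3: at x_2 = 0 the value is 0 — not a tautology.
In G3: at x_2 = 0 the value is 0 — not a tautology.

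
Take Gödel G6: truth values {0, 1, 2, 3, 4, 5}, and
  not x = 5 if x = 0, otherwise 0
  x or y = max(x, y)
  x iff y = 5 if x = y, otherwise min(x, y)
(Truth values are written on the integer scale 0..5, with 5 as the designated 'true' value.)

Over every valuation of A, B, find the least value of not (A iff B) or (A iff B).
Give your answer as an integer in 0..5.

Take A = 1, B = 2:
A iff B = 1 iff 2 = 1
not (A iff B) = not 1 = 0
A iff B = 1 iff 2 = 1
not (A iff B) or (A iff B) = 0 or 1 = 1
No assignment yields a value below 1, so this is the minimum.

1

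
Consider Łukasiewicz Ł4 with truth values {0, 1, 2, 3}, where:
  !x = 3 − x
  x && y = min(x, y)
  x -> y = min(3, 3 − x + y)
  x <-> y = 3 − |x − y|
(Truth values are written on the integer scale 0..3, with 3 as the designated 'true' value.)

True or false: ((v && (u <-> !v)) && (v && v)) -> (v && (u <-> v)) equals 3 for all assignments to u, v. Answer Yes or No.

Counterexample: take u = 0, v = 2.
!v = !2 = 1
u <-> !v = 0 <-> 1 = 2
v && (u <-> !v) = 2 && 2 = 2
v && v = 2 && 2 = 2
(v && (u <-> !v)) && (v && v) = 2 && 2 = 2
u <-> v = 0 <-> 2 = 1
v && (u <-> v) = 2 && 1 = 1
((v && (u <-> !v)) && (v && v)) -> (v && (u <-> v)) = 2 -> 1 = 2
This gives 2 ≠ 3.

No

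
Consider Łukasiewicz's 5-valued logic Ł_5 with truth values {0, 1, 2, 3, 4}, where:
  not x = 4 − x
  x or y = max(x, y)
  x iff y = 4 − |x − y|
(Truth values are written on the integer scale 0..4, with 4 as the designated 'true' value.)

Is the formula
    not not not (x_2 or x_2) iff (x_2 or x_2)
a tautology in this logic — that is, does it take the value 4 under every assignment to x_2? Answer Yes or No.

Counterexample: take x_2 = 0.
x_2 or x_2 = 0 or 0 = 0
not (x_2 or x_2) = not 0 = 4
not not (x_2 or x_2) = not 4 = 0
not not not (x_2 or x_2) = not 0 = 4
x_2 or x_2 = 0 or 0 = 0
not not not (x_2 or x_2) iff (x_2 or x_2) = 4 iff 0 = 0
This gives 0 ≠ 4.

No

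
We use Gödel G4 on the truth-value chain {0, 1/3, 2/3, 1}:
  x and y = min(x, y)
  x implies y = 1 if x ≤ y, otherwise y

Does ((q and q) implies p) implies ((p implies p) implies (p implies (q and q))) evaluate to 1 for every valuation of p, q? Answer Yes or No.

No

Counterexample: take p = 1/3, q = 0.
q and q = 0 and 0 = 0
(q and q) implies p = 0 implies 1/3 = 1
p implies p = 1/3 implies 1/3 = 1
q and q = 0 and 0 = 0
p implies (q and q) = 1/3 implies 0 = 0
(p implies p) implies (p implies (q and q)) = 1 implies 0 = 0
((q and q) implies p) implies ((p implies p) implies (p implies (q and q))) = 1 implies 0 = 0
This gives 0 ≠ 1.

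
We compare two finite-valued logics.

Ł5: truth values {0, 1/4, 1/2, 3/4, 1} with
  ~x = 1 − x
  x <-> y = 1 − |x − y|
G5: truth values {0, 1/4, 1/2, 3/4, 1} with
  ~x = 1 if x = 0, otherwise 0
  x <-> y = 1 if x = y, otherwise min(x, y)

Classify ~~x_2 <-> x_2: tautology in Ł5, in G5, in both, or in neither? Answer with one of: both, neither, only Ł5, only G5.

only Ł5

In Ł5: every assignment gives 1 — tautology.
In G5: at x_2 = 1/4 the value is 1/4 — not a tautology.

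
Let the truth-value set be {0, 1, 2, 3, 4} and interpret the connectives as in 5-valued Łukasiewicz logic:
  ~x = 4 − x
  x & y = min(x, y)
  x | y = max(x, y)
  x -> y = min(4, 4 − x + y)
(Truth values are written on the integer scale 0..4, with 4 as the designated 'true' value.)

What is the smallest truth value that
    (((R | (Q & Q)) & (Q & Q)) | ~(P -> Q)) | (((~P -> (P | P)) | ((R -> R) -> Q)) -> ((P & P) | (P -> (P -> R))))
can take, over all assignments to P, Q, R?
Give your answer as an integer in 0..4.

3

Take P = 3, Q = 0, R = 0:
Q & Q = 0 & 0 = 0
R | (Q & Q) = 0 | 0 = 0
Q & Q = 0 & 0 = 0
(R | (Q & Q)) & (Q & Q) = 0 & 0 = 0
P -> Q = 3 -> 0 = 1
~(P -> Q) = ~1 = 3
((R | (Q & Q)) & (Q & Q)) | ~(P -> Q) = 0 | 3 = 3
~P = ~3 = 1
P | P = 3 | 3 = 3
~P -> (P | P) = 1 -> 3 = 4
R -> R = 0 -> 0 = 4
(R -> R) -> Q = 4 -> 0 = 0
(~P -> (P | P)) | ((R -> R) -> Q) = 4 | 0 = 4
P & P = 3 & 3 = 3
P -> R = 3 -> 0 = 1
P -> (P -> R) = 3 -> 1 = 2
(P & P) | (P -> (P -> R)) = 3 | 2 = 3
((~P -> (P | P)) | ((R -> R) -> Q)) -> ((P & P) | (P -> (P -> R))) = 4 -> 3 = 3
(((R | (Q & Q)) & (Q & Q)) | ~(P -> Q)) | (((~P -> (P | P)) | ((R -> R) -> Q)) -> ((P & P) | (P -> (P -> R)))) = 3 | 3 = 3
No assignment yields a value below 3, so this is the minimum.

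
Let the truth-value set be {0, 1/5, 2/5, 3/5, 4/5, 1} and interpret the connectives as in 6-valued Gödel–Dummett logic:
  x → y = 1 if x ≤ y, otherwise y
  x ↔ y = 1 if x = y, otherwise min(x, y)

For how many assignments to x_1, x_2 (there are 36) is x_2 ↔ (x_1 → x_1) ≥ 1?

value 1: 6 assignments (counts)
value 4/5: 6 assignments
value 3/5: 6 assignments
value 2/5: 6 assignments
value 1/5: 6 assignments
value 0: 6 assignments
So 6 of the 36 assignments meet the threshold.

6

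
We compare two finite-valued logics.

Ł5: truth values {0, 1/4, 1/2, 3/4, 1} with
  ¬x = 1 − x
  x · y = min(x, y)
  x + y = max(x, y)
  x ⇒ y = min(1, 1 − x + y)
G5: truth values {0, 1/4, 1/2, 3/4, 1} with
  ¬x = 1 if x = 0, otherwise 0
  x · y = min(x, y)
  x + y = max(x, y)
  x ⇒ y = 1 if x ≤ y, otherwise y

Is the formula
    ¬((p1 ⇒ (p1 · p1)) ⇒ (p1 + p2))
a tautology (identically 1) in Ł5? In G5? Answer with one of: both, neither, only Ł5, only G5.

In Ł5: at p1 = 0, p2 = 1/4 the value is 3/4 — not a tautology.
In G5: at p1 = 0, p2 = 1/4 the value is 0 — not a tautology.

neither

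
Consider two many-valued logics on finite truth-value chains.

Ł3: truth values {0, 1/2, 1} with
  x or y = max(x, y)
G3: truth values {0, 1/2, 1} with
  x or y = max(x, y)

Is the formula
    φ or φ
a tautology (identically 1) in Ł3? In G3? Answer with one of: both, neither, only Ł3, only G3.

neither

In Ł3: at φ = 0 the value is 0 — not a tautology.
In G3: at φ = 0 the value is 0 — not a tautology.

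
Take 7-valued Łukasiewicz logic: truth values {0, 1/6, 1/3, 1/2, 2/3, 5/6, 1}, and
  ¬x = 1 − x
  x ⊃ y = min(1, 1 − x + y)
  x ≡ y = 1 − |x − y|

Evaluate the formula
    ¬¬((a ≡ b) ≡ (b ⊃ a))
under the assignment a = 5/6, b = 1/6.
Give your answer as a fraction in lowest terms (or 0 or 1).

a ≡ b = 5/6 ≡ 1/6 = 1/3
b ⊃ a = 1/6 ⊃ 5/6 = 1
(a ≡ b) ≡ (b ⊃ a) = 1/3 ≡ 1 = 1/3
¬((a ≡ b) ≡ (b ⊃ a)) = ¬1/3 = 2/3
¬¬((a ≡ b) ≡ (b ⊃ a)) = ¬2/3 = 1/3

1/3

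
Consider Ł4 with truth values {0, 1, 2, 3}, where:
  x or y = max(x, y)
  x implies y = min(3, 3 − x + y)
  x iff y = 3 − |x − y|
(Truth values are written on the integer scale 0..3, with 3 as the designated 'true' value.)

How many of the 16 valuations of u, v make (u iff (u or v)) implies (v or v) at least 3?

6

u = 0, v = 0 ↦ 0  <
u = 0, v = 1 ↦ 2  <
u = 0, v = 2 ↦ 3  ≥
u = 0, v = 3 ↦ 3  ≥
u = 1, v = 0 ↦ 0  <
u = 1, v = 1 ↦ 1  <
u = 1, v = 2 ↦ 3  ≥
u = 1, v = 3 ↦ 3  ≥
u = 2, v = 0 ↦ 0  <
u = 2, v = 1 ↦ 1  <
u = 2, v = 2 ↦ 2  <
u = 2, v = 3 ↦ 3  ≥
u = 3, v = 0 ↦ 0  <
u = 3, v = 1 ↦ 1  <
u = 3, v = 2 ↦ 2  <
u = 3, v = 3 ↦ 3  ≥
So 6 of the 16 assignments meet the threshold.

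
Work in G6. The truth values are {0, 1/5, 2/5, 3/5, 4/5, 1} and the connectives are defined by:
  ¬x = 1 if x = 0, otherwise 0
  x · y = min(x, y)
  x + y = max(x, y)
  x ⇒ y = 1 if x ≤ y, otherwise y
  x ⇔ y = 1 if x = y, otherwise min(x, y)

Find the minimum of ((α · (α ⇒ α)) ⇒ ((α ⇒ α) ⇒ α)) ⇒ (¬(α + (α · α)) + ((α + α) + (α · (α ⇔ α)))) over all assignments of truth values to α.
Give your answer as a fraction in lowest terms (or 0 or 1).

1/5

Take α = 1/5:
α ⇒ α = 1/5 ⇒ 1/5 = 1
α · (α ⇒ α) = 1/5 · 1 = 1/5
α ⇒ α = 1/5 ⇒ 1/5 = 1
(α ⇒ α) ⇒ α = 1 ⇒ 1/5 = 1/5
(α · (α ⇒ α)) ⇒ ((α ⇒ α) ⇒ α) = 1/5 ⇒ 1/5 = 1
α · α = 1/5 · 1/5 = 1/5
α + (α · α) = 1/5 + 1/5 = 1/5
¬(α + (α · α)) = ¬1/5 = 0
α + α = 1/5 + 1/5 = 1/5
α ⇔ α = 1/5 ⇔ 1/5 = 1
α · (α ⇔ α) = 1/5 · 1 = 1/5
(α + α) + (α · (α ⇔ α)) = 1/5 + 1/5 = 1/5
¬(α + (α · α)) + ((α + α) + (α · (α ⇔ α))) = 0 + 1/5 = 1/5
((α · (α ⇒ α)) ⇒ ((α ⇒ α) ⇒ α)) ⇒ (¬(α + (α · α)) + ((α + α) + (α · (α ⇔ α)))) = 1 ⇒ 1/5 = 1/5
No assignment yields a value below 1/5, so this is the minimum.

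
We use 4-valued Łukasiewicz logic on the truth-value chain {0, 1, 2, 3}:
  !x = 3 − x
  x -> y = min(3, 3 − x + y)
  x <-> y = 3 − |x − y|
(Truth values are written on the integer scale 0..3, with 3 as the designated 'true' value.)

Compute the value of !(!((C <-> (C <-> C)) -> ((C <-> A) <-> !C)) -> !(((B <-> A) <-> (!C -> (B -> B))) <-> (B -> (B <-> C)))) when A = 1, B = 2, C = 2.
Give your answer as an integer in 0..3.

C <-> C = 2 <-> 2 = 3
C <-> (C <-> C) = 2 <-> 3 = 2
C <-> A = 2 <-> 1 = 2
!C = !2 = 1
(C <-> A) <-> !C = 2 <-> 1 = 2
(C <-> (C <-> C)) -> ((C <-> A) <-> !C) = 2 -> 2 = 3
!((C <-> (C <-> C)) -> ((C <-> A) <-> !C)) = !3 = 0
B <-> A = 2 <-> 1 = 2
!C = !2 = 1
B -> B = 2 -> 2 = 3
!C -> (B -> B) = 1 -> 3 = 3
(B <-> A) <-> (!C -> (B -> B)) = 2 <-> 3 = 2
B <-> C = 2 <-> 2 = 3
B -> (B <-> C) = 2 -> 3 = 3
((B <-> A) <-> (!C -> (B -> B))) <-> (B -> (B <-> C)) = 2 <-> 3 = 2
!(((B <-> A) <-> (!C -> (B -> B))) <-> (B -> (B <-> C))) = !2 = 1
!((C <-> (C <-> C)) -> ((C <-> A) <-> !C)) -> !(((B <-> A) <-> (!C -> (B -> B))) <-> (B -> (B <-> C))) = 0 -> 1 = 3
!(!((C <-> (C <-> C)) -> ((C <-> A) <-> !C)) -> !(((B <-> A) <-> (!C -> (B -> B))) <-> (B -> (B <-> C)))) = !3 = 0

0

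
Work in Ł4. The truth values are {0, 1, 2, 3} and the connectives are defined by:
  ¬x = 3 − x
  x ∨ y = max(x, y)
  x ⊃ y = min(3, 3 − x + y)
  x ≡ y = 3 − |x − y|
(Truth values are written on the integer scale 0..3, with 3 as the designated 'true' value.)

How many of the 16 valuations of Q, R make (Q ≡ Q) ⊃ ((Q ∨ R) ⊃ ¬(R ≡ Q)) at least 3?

Q = 0, R = 0 ↦ 3  ≥
Q = 0, R = 1 ↦ 3  ≥
Q = 0, R = 2 ↦ 3  ≥
Q = 0, R = 3 ↦ 3  ≥
Q = 1, R = 0 ↦ 3  ≥
Q = 1, R = 1 ↦ 2  <
Q = 1, R = 2 ↦ 2  <
Q = 1, R = 3 ↦ 2  <
Q = 2, R = 0 ↦ 3  ≥
Q = 2, R = 1 ↦ 2  <
Q = 2, R = 2 ↦ 1  <
Q = 2, R = 3 ↦ 1  <
Q = 3, R = 0 ↦ 3  ≥
Q = 3, R = 1 ↦ 2  <
Q = 3, R = 2 ↦ 1  <
Q = 3, R = 3 ↦ 0  <
So 7 of the 16 assignments meet the threshold.

7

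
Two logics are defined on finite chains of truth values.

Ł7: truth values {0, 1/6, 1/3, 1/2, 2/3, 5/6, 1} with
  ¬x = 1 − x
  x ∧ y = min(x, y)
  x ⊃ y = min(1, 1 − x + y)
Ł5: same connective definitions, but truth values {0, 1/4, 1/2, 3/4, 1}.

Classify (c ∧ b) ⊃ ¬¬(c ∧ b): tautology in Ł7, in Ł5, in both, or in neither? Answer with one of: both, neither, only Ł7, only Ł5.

In Ł7: every assignment gives 1 — tautology.
In Ł5: every assignment gives 1 — tautology.

both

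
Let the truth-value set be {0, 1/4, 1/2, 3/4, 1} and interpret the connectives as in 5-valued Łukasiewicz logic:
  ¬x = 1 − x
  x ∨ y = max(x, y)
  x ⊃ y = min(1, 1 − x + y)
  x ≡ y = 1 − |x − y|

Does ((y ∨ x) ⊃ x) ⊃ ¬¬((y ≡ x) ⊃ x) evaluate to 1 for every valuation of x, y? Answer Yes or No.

No

Counterexample: take x = 0, y = 0.
y ∨ x = 0 ∨ 0 = 0
(y ∨ x) ⊃ x = 0 ⊃ 0 = 1
y ≡ x = 0 ≡ 0 = 1
(y ≡ x) ⊃ x = 1 ⊃ 0 = 0
¬((y ≡ x) ⊃ x) = ¬0 = 1
¬¬((y ≡ x) ⊃ x) = ¬1 = 0
((y ∨ x) ⊃ x) ⊃ ¬¬((y ≡ x) ⊃ x) = 1 ⊃ 0 = 0
This gives 0 ≠ 1.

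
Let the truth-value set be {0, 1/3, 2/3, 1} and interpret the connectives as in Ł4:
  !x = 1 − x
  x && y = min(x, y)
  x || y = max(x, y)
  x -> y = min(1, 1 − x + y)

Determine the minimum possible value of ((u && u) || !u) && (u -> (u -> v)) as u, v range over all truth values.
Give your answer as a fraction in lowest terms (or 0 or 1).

0

Take u = 1, v = 0:
u && u = 1 && 1 = 1
!u = !1 = 0
(u && u) || !u = 1 || 0 = 1
u -> v = 1 -> 0 = 0
u -> (u -> v) = 1 -> 0 = 0
((u && u) || !u) && (u -> (u -> v)) = 1 && 0 = 0
No assignment yields a value below 0, so this is the minimum.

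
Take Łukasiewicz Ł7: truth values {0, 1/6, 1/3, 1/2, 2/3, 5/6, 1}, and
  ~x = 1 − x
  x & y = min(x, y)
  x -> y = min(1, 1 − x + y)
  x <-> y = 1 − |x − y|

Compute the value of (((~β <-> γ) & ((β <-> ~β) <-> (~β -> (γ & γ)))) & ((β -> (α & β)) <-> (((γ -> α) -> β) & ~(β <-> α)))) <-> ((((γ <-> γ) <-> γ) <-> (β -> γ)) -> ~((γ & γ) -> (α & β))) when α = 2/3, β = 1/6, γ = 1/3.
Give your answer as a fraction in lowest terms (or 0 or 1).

~β = ~1/6 = 5/6
~β <-> γ = 5/6 <-> 1/3 = 1/2
~β = ~1/6 = 5/6
β <-> ~β = 1/6 <-> 5/6 = 1/3
~β = ~1/6 = 5/6
γ & γ = 1/3 & 1/3 = 1/3
~β -> (γ & γ) = 5/6 -> 1/3 = 1/2
(β <-> ~β) <-> (~β -> (γ & γ)) = 1/3 <-> 1/2 = 5/6
(~β <-> γ) & ((β <-> ~β) <-> (~β -> (γ & γ))) = 1/2 & 5/6 = 1/2
α & β = 2/3 & 1/6 = 1/6
β -> (α & β) = 1/6 -> 1/6 = 1
γ -> α = 1/3 -> 2/3 = 1
(γ -> α) -> β = 1 -> 1/6 = 1/6
β <-> α = 1/6 <-> 2/3 = 1/2
~(β <-> α) = ~1/2 = 1/2
((γ -> α) -> β) & ~(β <-> α) = 1/6 & 1/2 = 1/6
(β -> (α & β)) <-> (((γ -> α) -> β) & ~(β <-> α)) = 1 <-> 1/6 = 1/6
((~β <-> γ) & ((β <-> ~β) <-> (~β -> (γ & γ)))) & ((β -> (α & β)) <-> (((γ -> α) -> β) & ~(β <-> α))) = 1/2 & 1/6 = 1/6
γ <-> γ = 1/3 <-> 1/3 = 1
(γ <-> γ) <-> γ = 1 <-> 1/3 = 1/3
β -> γ = 1/6 -> 1/3 = 1
((γ <-> γ) <-> γ) <-> (β -> γ) = 1/3 <-> 1 = 1/3
γ & γ = 1/3 & 1/3 = 1/3
α & β = 2/3 & 1/6 = 1/6
(γ & γ) -> (α & β) = 1/3 -> 1/6 = 5/6
~((γ & γ) -> (α & β)) = ~5/6 = 1/6
(((γ <-> γ) <-> γ) <-> (β -> γ)) -> ~((γ & γ) -> (α & β)) = 1/3 -> 1/6 = 5/6
(((~β <-> γ) & ((β <-> ~β) <-> (~β -> (γ & γ)))) & ((β -> (α & β)) <-> (((γ -> α) -> β) & ~(β <-> α)))) <-> ((((γ <-> γ) <-> γ) <-> (β -> γ)) -> ~((γ & γ) -> (α & β))) = 1/6 <-> 5/6 = 1/3

1/3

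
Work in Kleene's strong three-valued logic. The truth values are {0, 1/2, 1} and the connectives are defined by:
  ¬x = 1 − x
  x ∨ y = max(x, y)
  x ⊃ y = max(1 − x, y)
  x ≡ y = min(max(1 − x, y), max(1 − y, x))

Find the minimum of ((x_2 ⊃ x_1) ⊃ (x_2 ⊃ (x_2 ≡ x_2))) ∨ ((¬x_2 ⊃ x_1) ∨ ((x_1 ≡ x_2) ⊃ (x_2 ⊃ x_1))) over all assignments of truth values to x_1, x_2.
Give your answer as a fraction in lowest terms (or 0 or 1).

1/2

Take x_1 = 0, x_2 = 1/2:
x_2 ⊃ x_1 = 1/2 ⊃ 0 = 1/2
x_2 ≡ x_2 = 1/2 ≡ 1/2 = 1/2
x_2 ⊃ (x_2 ≡ x_2) = 1/2 ⊃ 1/2 = 1/2
(x_2 ⊃ x_1) ⊃ (x_2 ⊃ (x_2 ≡ x_2)) = 1/2 ⊃ 1/2 = 1/2
¬x_2 = ¬1/2 = 1/2
¬x_2 ⊃ x_1 = 1/2 ⊃ 0 = 1/2
x_1 ≡ x_2 = 0 ≡ 1/2 = 1/2
x_2 ⊃ x_1 = 1/2 ⊃ 0 = 1/2
(x_1 ≡ x_2) ⊃ (x_2 ⊃ x_1) = 1/2 ⊃ 1/2 = 1/2
(¬x_2 ⊃ x_1) ∨ ((x_1 ≡ x_2) ⊃ (x_2 ⊃ x_1)) = 1/2 ∨ 1/2 = 1/2
((x_2 ⊃ x_1) ⊃ (x_2 ⊃ (x_2 ≡ x_2))) ∨ ((¬x_2 ⊃ x_1) ∨ ((x_1 ≡ x_2) ⊃ (x_2 ⊃ x_1))) = 1/2 ∨ 1/2 = 1/2
No assignment yields a value below 1/2, so this is the minimum.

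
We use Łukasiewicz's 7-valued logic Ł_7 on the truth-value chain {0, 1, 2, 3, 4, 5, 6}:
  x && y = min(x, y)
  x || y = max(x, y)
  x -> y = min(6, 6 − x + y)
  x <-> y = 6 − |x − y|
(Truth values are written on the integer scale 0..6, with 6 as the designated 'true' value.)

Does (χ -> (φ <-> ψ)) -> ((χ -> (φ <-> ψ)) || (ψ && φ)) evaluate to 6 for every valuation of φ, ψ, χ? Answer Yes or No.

At φ = 5, ψ = 0, χ = 0, for instance:
φ <-> ψ = 5 <-> 0 = 1
χ -> (φ <-> ψ) = 0 -> 1 = 6
ψ && φ = 0 && 5 = 0
(χ -> (φ <-> ψ)) || (ψ && φ) = 6 || 0 = 6
(χ -> (φ <-> ψ)) -> ((χ -> (φ <-> ψ)) || (ψ && φ)) = 6 -> 6 = 6
and checking the remaining 342 assignments likewise gives ≥ 6 in every case.

Yes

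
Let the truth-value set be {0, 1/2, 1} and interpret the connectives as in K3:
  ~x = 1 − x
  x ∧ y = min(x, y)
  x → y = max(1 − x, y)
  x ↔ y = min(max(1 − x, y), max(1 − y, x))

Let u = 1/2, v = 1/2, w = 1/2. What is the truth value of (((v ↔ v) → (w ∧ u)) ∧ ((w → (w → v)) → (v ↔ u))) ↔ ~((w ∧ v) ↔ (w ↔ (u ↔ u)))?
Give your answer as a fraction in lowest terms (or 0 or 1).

1/2

v ↔ v = 1/2 ↔ 1/2 = 1/2
w ∧ u = 1/2 ∧ 1/2 = 1/2
(v ↔ v) → (w ∧ u) = 1/2 → 1/2 = 1/2
w → v = 1/2 → 1/2 = 1/2
w → (w → v) = 1/2 → 1/2 = 1/2
v ↔ u = 1/2 ↔ 1/2 = 1/2
(w → (w → v)) → (v ↔ u) = 1/2 → 1/2 = 1/2
((v ↔ v) → (w ∧ u)) ∧ ((w → (w → v)) → (v ↔ u)) = 1/2 ∧ 1/2 = 1/2
w ∧ v = 1/2 ∧ 1/2 = 1/2
u ↔ u = 1/2 ↔ 1/2 = 1/2
w ↔ (u ↔ u) = 1/2 ↔ 1/2 = 1/2
(w ∧ v) ↔ (w ↔ (u ↔ u)) = 1/2 ↔ 1/2 = 1/2
~((w ∧ v) ↔ (w ↔ (u ↔ u))) = ~1/2 = 1/2
(((v ↔ v) → (w ∧ u)) ∧ ((w → (w → v)) → (v ↔ u))) ↔ ~((w ∧ v) ↔ (w ↔ (u ↔ u))) = 1/2 ↔ 1/2 = 1/2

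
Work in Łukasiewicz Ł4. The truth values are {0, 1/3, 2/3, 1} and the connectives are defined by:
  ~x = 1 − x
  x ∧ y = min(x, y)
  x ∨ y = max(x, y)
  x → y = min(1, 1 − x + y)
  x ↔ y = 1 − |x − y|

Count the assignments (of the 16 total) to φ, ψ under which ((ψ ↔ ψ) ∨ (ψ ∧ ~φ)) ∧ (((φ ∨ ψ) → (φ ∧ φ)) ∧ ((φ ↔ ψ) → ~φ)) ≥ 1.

φ = 0, ψ = 0 ↦ 1  ≥
φ = 0, ψ = 1/3 ↦ 2/3  <
φ = 0, ψ = 2/3 ↦ 1/3  <
φ = 0, ψ = 1 ↦ 0  <
φ = 1/3, ψ = 0 ↦ 1  ≥
φ = 1/3, ψ = 1/3 ↦ 2/3  <
φ = 1/3, ψ = 2/3 ↦ 2/3  <
φ = 1/3, ψ = 1 ↦ 1/3  <
φ = 2/3, ψ = 0 ↦ 1  ≥
φ = 2/3, ψ = 1/3 ↦ 2/3  <
φ = 2/3, ψ = 2/3 ↦ 1/3  <
φ = 2/3, ψ = 1 ↦ 2/3  <
φ = 1, ψ = 0 ↦ 1  ≥
φ = 1, ψ = 1/3 ↦ 2/3  <
φ = 1, ψ = 2/3 ↦ 1/3  <
φ = 1, ψ = 1 ↦ 0  <
So 4 of the 16 assignments meet the threshold.

4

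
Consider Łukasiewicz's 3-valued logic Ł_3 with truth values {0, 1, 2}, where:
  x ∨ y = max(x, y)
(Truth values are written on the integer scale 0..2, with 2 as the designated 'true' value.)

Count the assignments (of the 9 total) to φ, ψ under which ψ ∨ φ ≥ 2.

φ = 0, ψ = 0 ↦ 0  <
φ = 0, ψ = 1 ↦ 1  <
φ = 0, ψ = 2 ↦ 2  ≥
φ = 1, ψ = 0 ↦ 1  <
φ = 1, ψ = 1 ↦ 1  <
φ = 1, ψ = 2 ↦ 2  ≥
φ = 2, ψ = 0 ↦ 2  ≥
φ = 2, ψ = 1 ↦ 2  ≥
φ = 2, ψ = 2 ↦ 2  ≥
So 5 of the 9 assignments meet the threshold.

5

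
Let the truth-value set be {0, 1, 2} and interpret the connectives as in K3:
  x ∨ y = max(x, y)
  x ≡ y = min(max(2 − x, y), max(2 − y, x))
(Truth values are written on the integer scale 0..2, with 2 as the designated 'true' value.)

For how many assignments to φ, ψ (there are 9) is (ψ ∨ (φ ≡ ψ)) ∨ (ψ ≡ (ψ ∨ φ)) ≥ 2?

φ = 0, ψ = 0 ↦ 2  ≥
φ = 0, ψ = 1 ↦ 1  <
φ = 0, ψ = 2 ↦ 2  ≥
φ = 1, ψ = 0 ↦ 1  <
φ = 1, ψ = 1 ↦ 1  <
φ = 1, ψ = 2 ↦ 2  ≥
φ = 2, ψ = 0 ↦ 0  <
φ = 2, ψ = 1 ↦ 1  <
φ = 2, ψ = 2 ↦ 2  ≥
So 4 of the 9 assignments meet the threshold.

4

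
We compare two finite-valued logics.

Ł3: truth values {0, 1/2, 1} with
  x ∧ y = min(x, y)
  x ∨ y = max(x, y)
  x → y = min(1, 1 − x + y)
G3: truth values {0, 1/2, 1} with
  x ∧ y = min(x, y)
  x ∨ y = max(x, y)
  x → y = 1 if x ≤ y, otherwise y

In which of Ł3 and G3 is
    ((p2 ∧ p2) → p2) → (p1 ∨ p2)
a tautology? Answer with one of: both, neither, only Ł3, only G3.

In Ł3: at p1 = 0, p2 = 0 the value is 0 — not a tautology.
In G3: at p1 = 0, p2 = 0 the value is 0 — not a tautology.

neither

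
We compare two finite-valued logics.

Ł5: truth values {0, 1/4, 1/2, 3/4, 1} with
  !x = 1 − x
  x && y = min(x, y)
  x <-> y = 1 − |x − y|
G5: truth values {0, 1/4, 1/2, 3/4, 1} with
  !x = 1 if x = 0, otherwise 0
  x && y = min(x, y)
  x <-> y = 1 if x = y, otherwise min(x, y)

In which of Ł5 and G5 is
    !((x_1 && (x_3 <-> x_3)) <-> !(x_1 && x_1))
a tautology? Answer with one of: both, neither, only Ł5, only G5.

only G5

In Ł5: at x_1 = 1/4, x_3 = 0 the value is 1/2 — not a tautology.
In G5: every assignment gives 1 — tautology.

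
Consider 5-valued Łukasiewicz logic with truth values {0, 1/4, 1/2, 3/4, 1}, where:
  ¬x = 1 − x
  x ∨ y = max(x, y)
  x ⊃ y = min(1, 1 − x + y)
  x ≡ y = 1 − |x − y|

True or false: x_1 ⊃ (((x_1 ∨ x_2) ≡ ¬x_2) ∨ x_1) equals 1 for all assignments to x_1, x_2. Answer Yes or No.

At x_1 = 0, x_2 = 1/4, for instance:
x_1 ∨ x_2 = 0 ∨ 1/4 = 1/4
¬x_2 = ¬1/4 = 3/4
(x_1 ∨ x_2) ≡ ¬x_2 = 1/4 ≡ 3/4 = 1/2
((x_1 ∨ x_2) ≡ ¬x_2) ∨ x_1 = 1/2 ∨ 0 = 1/2
x_1 ⊃ (((x_1 ∨ x_2) ≡ ¬x_2) ∨ x_1) = 0 ⊃ 1/2 = 1
and checking the remaining 24 assignments likewise gives ≥ 1 in every case.

Yes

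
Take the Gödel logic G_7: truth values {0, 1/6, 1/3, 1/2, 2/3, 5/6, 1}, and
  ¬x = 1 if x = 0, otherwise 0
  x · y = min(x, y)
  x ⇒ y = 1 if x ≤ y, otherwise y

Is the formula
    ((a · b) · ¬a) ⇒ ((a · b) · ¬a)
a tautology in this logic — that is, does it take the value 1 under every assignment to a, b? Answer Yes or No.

At a = 1, b = 5/6, for instance:
a · b = 1 · 5/6 = 5/6
¬a = ¬1 = 0
(a · b) · ¬a = 5/6 · 0 = 0
((a · b) · ¬a) ⇒ ((a · b) · ¬a) = 0 ⇒ 0 = 1
and checking the remaining 48 assignments likewise gives ≥ 1 in every case.

Yes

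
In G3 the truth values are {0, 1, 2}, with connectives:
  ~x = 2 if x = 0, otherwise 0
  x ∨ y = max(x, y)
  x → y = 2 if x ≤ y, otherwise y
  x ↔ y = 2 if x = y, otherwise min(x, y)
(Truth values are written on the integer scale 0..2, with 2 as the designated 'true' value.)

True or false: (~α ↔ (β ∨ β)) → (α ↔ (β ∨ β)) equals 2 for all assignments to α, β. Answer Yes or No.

Counterexample: take α = 0, β = 1.
~α = ~0 = 2
β ∨ β = 1 ∨ 1 = 1
~α ↔ (β ∨ β) = 2 ↔ 1 = 1
β ∨ β = 1 ∨ 1 = 1
α ↔ (β ∨ β) = 0 ↔ 1 = 0
(~α ↔ (β ∨ β)) → (α ↔ (β ∨ β)) = 1 → 0 = 0
This gives 0 ≠ 2.

No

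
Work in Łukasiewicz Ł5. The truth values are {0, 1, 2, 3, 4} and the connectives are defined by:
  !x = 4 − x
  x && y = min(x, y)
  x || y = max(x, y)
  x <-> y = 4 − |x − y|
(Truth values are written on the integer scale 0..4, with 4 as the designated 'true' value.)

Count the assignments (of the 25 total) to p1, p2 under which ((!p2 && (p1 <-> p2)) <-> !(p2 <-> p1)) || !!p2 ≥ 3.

value 4: 11 assignments (counts)
value 3: 5 assignments (counts)
value 2: 6 assignments
value 1: 1 assignment
value 0: 2 assignments
So 16 of the 25 assignments meet the threshold.

16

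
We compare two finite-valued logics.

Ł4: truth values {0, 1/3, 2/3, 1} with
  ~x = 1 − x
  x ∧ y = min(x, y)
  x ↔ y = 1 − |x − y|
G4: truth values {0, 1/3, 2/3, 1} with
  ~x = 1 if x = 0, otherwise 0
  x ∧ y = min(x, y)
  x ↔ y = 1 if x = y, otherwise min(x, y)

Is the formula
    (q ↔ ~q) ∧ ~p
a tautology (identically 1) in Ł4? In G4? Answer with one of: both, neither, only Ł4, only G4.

In Ł4: at p = 0, q = 0 the value is 0 — not a tautology.
In G4: at p = 0, q = 0 the value is 0 — not a tautology.

neither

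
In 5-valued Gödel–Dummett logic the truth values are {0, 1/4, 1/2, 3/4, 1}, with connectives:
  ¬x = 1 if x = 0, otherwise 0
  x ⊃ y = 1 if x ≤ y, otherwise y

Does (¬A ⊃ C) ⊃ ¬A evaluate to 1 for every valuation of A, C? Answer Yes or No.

Counterexample: take A = 1/4, C = 0.
¬A = ¬1/4 = 0
¬A ⊃ C = 0 ⊃ 0 = 1
¬A = ¬1/4 = 0
(¬A ⊃ C) ⊃ ¬A = 1 ⊃ 0 = 0
This gives 0 ≠ 1.

No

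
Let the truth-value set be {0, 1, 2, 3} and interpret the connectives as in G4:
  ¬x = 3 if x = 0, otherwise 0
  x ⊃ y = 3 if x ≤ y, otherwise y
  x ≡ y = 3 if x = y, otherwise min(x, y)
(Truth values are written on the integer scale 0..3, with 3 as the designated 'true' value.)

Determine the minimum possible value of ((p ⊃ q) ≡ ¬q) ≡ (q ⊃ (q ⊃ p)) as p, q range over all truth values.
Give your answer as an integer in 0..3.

Take p = 1, q = 0:
p ⊃ q = 1 ⊃ 0 = 0
¬q = ¬0 = 3
(p ⊃ q) ≡ ¬q = 0 ≡ 3 = 0
q ⊃ p = 0 ⊃ 1 = 3
q ⊃ (q ⊃ p) = 0 ⊃ 3 = 3
((p ⊃ q) ≡ ¬q) ≡ (q ⊃ (q ⊃ p)) = 0 ≡ 3 = 0
No assignment yields a value below 0, so this is the minimum.

0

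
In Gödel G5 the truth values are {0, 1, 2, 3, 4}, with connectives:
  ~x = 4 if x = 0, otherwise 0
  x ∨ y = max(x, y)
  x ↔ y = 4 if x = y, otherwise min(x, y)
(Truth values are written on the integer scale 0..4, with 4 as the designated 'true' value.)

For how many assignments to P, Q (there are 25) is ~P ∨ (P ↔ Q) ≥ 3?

11

value 4: 9 assignments (counts)
value 3: 2 assignments (counts)
value 2: 4 assignments
value 1: 6 assignments
value 0: 4 assignments
So 11 of the 25 assignments meet the threshold.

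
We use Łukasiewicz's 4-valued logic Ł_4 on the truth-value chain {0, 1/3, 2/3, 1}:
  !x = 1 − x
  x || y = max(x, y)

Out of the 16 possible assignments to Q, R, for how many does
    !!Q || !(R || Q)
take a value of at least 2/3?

12

Q = 0, R = 0 ↦ 1  ≥
Q = 0, R = 1/3 ↦ 2/3  ≥
Q = 0, R = 2/3 ↦ 1/3  <
Q = 0, R = 1 ↦ 0  <
Q = 1/3, R = 0 ↦ 2/3  ≥
Q = 1/3, R = 1/3 ↦ 2/3  ≥
Q = 1/3, R = 2/3 ↦ 1/3  <
Q = 1/3, R = 1 ↦ 1/3  <
Q = 2/3, R = 0 ↦ 2/3  ≥
Q = 2/3, R = 1/3 ↦ 2/3  ≥
Q = 2/3, R = 2/3 ↦ 2/3  ≥
Q = 2/3, R = 1 ↦ 2/3  ≥
Q = 1, R = 0 ↦ 1  ≥
Q = 1, R = 1/3 ↦ 1  ≥
Q = 1, R = 2/3 ↦ 1  ≥
Q = 1, R = 1 ↦ 1  ≥
So 12 of the 16 assignments meet the threshold.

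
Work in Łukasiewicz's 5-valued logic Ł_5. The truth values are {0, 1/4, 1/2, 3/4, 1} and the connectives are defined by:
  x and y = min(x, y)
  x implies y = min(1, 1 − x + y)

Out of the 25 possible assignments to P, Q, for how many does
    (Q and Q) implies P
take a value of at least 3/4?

value 1: 15 assignments (counts)
value 3/4: 4 assignments (counts)
value 1/2: 3 assignments
value 1/4: 2 assignments
value 0: 1 assignment
So 19 of the 25 assignments meet the threshold.

19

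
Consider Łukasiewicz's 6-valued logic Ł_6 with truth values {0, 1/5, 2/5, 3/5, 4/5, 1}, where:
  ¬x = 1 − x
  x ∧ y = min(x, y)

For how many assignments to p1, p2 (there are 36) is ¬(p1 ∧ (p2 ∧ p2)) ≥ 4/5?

20

value 1: 11 assignments (counts)
value 4/5: 9 assignments (counts)
value 3/5: 7 assignments
value 2/5: 5 assignments
value 1/5: 3 assignments
value 0: 1 assignment
So 20 of the 36 assignments meet the threshold.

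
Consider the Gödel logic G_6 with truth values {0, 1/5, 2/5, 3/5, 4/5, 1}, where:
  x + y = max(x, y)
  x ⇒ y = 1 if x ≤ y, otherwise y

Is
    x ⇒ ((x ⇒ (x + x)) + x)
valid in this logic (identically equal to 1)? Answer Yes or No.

Yes

x = 0 ↦ 1
x = 1/5 ↦ 1
x = 2/5 ↦ 1
x = 3/5 ↦ 1
x = 4/5 ↦ 1
x = 1 ↦ 1
Every assignment gives a value ≥ 1.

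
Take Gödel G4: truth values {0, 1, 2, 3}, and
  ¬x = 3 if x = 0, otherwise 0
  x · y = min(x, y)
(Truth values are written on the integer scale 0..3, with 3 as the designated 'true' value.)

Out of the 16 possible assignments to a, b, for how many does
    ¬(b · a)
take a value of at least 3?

a = 0, b = 0 ↦ 3  ≥
a = 0, b = 1 ↦ 3  ≥
a = 0, b = 2 ↦ 3  ≥
a = 0, b = 3 ↦ 3  ≥
a = 1, b = 0 ↦ 3  ≥
a = 1, b = 1 ↦ 0  <
a = 1, b = 2 ↦ 0  <
a = 1, b = 3 ↦ 0  <
a = 2, b = 0 ↦ 3  ≥
a = 2, b = 1 ↦ 0  <
a = 2, b = 2 ↦ 0  <
a = 2, b = 3 ↦ 0  <
a = 3, b = 0 ↦ 3  ≥
a = 3, b = 1 ↦ 0  <
a = 3, b = 2 ↦ 0  <
a = 3, b = 3 ↦ 0  <
So 7 of the 16 assignments meet the threshold.

7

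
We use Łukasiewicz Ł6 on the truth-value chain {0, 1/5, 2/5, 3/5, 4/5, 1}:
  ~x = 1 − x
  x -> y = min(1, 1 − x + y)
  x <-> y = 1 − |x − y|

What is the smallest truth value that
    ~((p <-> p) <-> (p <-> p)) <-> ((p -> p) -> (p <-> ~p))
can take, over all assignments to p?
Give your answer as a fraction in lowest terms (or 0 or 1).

Take p = 2/5:
p <-> p = 2/5 <-> 2/5 = 1
p <-> p = 2/5 <-> 2/5 = 1
(p <-> p) <-> (p <-> p) = 1 <-> 1 = 1
~((p <-> p) <-> (p <-> p)) = ~1 = 0
p -> p = 2/5 -> 2/5 = 1
~p = ~2/5 = 3/5
p <-> ~p = 2/5 <-> 3/5 = 4/5
(p -> p) -> (p <-> ~p) = 1 -> 4/5 = 4/5
~((p <-> p) <-> (p <-> p)) <-> ((p -> p) -> (p <-> ~p)) = 0 <-> 4/5 = 1/5
No assignment yields a value below 1/5, so this is the minimum.

1/5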